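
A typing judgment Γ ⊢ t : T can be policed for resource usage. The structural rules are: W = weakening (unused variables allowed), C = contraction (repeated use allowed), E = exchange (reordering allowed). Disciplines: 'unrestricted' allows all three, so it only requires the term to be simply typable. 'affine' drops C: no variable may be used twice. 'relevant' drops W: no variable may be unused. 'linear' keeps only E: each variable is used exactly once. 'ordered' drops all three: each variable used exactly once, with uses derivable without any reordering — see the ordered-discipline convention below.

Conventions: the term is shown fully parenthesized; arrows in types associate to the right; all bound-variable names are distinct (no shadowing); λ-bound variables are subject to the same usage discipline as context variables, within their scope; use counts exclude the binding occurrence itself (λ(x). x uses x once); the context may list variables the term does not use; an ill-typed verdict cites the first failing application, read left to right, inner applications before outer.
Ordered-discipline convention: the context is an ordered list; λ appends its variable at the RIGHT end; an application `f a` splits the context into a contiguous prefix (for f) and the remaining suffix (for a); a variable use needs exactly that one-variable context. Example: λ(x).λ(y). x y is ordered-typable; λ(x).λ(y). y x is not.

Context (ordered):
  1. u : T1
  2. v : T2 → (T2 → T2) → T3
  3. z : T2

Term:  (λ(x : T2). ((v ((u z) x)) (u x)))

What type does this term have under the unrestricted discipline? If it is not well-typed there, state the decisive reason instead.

not well-typed under unrestricted — not simply typable
use counts: u ×2; v ×1; z ×1; x (bound) ×2
order of uses: v, u, z, x, u, x
typing: ill-typed: non-function type T1 applied to an argument
per-discipline verdicts: ordered ✗, linear ✗, affine ✗, relevant ✗, unrestricted ✗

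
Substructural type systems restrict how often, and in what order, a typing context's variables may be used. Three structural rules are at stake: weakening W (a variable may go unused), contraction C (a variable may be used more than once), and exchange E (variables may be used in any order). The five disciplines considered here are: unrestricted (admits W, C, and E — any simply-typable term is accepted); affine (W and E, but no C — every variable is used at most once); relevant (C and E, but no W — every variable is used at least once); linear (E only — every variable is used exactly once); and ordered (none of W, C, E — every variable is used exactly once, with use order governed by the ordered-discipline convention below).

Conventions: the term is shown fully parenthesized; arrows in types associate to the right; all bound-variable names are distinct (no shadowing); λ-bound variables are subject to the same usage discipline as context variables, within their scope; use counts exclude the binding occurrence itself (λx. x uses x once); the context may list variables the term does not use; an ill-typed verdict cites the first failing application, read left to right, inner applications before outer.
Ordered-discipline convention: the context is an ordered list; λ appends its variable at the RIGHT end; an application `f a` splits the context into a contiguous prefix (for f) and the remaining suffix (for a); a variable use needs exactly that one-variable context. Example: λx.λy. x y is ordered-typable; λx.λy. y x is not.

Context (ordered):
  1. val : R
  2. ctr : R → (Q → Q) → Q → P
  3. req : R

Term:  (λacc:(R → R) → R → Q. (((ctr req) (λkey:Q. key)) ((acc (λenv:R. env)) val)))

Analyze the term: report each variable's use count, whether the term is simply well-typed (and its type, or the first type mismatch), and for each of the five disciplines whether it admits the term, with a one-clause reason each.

usage: val ×1, ctr ×1, req ×1, acc (λ-bound) ×1, key (λ-bound) ×1, env (λ-bound) ×1
order of uses: ctr, req, key, acc, env, val
typing: well-typed at ((R → R) → R → Q) → P
ordered: ✗, no contiguous prefix/suffix split fits ctr, req, key, acc, env, val
linear: ✓, val, ctr, req, acc, key, env: one use apiece
affine: ✓, no duplicate uses among val, ctr, req, acc, key, env
relevant: ✓, none of val, ctr, req, acc, key, env goes unused
unrestricted: ✓, well-typed at ((R → R) → R → Q) → P; no restrictions here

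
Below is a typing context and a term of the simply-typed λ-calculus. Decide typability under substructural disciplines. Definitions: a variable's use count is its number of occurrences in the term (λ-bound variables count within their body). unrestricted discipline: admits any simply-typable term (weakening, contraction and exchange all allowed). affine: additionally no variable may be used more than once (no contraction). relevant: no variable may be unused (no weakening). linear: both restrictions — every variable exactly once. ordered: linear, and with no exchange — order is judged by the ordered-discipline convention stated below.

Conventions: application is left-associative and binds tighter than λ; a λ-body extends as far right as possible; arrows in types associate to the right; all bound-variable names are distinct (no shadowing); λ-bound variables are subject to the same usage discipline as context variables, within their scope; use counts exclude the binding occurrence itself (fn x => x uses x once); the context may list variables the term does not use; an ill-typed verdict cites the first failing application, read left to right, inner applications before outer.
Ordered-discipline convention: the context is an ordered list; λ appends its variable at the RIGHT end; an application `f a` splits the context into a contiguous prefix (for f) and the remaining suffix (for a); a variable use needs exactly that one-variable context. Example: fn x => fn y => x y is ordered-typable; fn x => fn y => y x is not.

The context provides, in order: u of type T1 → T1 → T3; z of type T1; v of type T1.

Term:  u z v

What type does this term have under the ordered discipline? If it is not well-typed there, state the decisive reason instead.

term : T3
usage: u ×1; z ×1; v ×1
use order (left to right): u, z, v
typing: well-typed — term : T3
summary: ordered ✓; linear ✓; affine ✓; relevant ✓; unrestricted ✓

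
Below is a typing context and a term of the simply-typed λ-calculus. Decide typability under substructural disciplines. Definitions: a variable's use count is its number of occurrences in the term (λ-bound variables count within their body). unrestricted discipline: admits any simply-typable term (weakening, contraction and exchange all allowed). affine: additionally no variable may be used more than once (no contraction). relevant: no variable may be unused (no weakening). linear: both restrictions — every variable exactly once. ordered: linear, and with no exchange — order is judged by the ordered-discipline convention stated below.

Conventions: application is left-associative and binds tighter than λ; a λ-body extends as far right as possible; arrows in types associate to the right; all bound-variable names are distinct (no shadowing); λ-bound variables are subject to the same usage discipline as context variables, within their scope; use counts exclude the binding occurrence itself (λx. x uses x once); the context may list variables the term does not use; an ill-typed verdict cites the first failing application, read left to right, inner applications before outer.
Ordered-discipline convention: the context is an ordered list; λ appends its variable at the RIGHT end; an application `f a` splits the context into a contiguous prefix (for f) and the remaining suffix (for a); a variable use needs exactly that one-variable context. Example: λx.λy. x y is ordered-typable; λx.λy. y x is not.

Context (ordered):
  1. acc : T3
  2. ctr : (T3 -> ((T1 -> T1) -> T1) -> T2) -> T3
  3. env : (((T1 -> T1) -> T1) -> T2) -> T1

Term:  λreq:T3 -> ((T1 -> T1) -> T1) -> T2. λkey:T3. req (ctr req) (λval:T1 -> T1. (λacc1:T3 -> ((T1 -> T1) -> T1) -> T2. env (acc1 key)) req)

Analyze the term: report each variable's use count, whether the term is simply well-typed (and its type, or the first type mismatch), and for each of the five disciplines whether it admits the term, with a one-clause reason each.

usage: acc: 0; ctr: 1; env: 1; req (bound): 3; key (bound): 1; val (bound): 0; acc1 (bound): 1
use order (left to right): req, ctr, req, env, acc1, key, req
typing: well-typed — term : (T3 -> ((T1 -> T1) -> T1) -> T2) -> T3 -> T2
ordered: ✗ — uses contraction: req ×3; acc, val never used (weakening)
linear: ✗ — uses contraction: req ×3; acc, val never used (weakening)
affine: ✗ — uses contraction: req ×3
relevant: ✗ — acc, val never used (weakening)
unrestricted: ✓ — well-typed at (T3 -> ((T1 -> T1) -> T1) -> T2) -> T3 -> T2; no restrictions here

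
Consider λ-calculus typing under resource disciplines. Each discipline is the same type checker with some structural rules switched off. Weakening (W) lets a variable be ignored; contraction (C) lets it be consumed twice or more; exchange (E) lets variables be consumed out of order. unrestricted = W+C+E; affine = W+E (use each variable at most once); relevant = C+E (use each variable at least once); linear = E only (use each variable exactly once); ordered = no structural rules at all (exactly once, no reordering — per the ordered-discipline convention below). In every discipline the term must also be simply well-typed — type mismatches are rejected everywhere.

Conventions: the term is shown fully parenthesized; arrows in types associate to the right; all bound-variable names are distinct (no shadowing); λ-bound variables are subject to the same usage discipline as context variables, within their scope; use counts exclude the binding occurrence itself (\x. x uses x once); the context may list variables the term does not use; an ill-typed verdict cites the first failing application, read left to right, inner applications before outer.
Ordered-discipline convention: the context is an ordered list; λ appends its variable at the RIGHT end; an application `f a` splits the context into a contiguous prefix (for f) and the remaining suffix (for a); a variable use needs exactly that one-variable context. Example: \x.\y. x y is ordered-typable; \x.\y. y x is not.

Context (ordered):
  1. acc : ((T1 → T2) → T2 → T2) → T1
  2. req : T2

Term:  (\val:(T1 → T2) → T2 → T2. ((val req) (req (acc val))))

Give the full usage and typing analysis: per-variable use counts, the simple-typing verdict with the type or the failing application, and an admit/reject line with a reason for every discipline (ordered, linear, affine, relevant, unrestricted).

variable uses: acc ×1, req ×2, val (λ-bound) ×2
order of uses: val, req, req, acc, val
typing: ill-typed: an application expects T1 → T2 but receives T2
ordered: ✗ — fails simple typing
linear: ✗ — a type mismatch blocks all five
affine: ✗ — the type mismatch rejects it
relevant: ✗ — not simply typable
unrestricted: ✗ — fails simple typing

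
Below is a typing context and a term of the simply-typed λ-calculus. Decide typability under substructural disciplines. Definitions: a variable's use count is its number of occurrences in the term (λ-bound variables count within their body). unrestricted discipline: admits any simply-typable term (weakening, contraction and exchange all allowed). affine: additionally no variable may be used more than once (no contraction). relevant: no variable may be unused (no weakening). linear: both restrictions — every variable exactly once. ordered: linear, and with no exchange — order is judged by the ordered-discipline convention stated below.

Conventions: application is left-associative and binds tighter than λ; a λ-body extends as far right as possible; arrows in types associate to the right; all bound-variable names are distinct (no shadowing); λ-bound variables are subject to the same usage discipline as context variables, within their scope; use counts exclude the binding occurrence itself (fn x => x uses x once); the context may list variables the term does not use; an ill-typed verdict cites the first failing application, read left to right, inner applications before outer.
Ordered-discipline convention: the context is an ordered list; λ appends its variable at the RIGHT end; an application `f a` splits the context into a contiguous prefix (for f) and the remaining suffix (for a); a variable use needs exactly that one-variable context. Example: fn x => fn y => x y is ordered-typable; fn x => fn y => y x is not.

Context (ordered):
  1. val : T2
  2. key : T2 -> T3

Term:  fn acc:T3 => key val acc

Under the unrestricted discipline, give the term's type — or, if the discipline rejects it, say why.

not well-typed under unrestricted — a type mismatch blocks all five
use counts: val: 1×; key: 1×; acc (λ-bound): 1×
left-to-right use order: key, val, acc
typing: ill-typed: non-function type T3 applied to an argument
summary: ordered ✗; linear ✗; affine ✗; relevant ✗; unrestricted ✗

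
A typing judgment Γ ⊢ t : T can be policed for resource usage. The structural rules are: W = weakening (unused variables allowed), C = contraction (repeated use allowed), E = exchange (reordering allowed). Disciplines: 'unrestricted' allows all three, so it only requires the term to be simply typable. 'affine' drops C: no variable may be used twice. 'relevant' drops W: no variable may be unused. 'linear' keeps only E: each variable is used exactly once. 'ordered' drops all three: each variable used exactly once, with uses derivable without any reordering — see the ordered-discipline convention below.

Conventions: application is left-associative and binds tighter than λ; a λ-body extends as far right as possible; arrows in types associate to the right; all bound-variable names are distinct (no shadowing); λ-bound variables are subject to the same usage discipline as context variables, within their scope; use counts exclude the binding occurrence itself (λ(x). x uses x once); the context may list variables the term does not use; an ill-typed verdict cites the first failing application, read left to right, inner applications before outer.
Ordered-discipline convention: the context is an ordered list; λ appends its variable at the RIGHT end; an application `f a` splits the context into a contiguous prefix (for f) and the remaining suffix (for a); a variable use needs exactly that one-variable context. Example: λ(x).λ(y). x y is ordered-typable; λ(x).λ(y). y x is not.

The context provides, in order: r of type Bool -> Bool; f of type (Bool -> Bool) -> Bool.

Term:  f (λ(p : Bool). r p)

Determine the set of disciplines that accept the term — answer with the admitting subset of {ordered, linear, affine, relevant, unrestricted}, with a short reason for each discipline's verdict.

admitted in: linear, affine, relevant, unrestricted
variable uses: r=1, f=1, p [bound]=1
use order (left to right): f, r, p
typing: well-typed at Bool
ordered: ✗ — needs exchange: uses follow f, r, p
linear: ✓ — r, f, p: one use apiece
affine: ✓ — none of r, f, p used more than once
relevant: ✓ — r, f, p: all used, weakening unneeded
unrestricted: ✓ — simply typable at Bool; W, C, E all held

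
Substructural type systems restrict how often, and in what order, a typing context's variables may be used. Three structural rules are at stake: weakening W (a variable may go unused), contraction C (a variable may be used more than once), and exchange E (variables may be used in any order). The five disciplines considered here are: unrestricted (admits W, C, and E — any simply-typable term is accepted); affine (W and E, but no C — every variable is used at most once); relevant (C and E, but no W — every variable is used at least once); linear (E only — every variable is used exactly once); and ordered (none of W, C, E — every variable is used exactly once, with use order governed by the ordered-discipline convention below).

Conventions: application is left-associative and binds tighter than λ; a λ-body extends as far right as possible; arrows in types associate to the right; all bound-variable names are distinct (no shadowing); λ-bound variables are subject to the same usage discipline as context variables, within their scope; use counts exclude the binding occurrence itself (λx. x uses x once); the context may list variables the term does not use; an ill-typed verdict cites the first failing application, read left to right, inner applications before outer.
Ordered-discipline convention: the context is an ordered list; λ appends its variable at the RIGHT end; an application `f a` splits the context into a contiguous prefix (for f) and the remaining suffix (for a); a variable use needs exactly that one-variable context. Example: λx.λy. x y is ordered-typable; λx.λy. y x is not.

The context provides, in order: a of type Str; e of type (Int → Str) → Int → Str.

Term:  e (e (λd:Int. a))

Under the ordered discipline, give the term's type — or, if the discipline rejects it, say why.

not well-typed under ordered — uses contraction: e ×2; needs weakening: d unused
use counts: a ×1, e ×2, d [bound] ×0
use order (left to right): e, e, a
typing: the term checks, with type Int → Str
per-discipline verdicts: ordered ✗, linear ✗, affine ✗, relevant ✗, unrestricted ✓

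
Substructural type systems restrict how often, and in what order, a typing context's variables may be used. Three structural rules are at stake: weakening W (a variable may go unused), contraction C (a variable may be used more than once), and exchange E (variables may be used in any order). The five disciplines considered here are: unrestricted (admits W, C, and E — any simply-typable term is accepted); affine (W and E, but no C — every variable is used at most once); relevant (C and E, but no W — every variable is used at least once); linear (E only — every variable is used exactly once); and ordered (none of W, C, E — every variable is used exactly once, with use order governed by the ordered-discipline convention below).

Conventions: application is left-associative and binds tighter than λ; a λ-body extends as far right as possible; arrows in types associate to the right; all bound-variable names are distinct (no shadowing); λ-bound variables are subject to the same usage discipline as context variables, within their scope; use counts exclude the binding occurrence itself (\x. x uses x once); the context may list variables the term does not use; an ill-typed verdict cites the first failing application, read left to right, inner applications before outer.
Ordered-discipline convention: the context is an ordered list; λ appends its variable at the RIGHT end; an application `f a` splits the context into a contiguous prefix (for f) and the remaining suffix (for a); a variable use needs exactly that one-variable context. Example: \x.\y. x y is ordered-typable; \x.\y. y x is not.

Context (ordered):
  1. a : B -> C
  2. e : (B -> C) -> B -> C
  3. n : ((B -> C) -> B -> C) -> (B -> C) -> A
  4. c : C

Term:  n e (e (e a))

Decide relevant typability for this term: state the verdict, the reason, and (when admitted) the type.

no — c left unused
variable uses: a: 1×, e: 3×, n: 1×, c: 0×
uses in reading order: n, e, e, e, a
typing: well-typed at A
summary: ordered ✗ · linear ✗ · affine ✗ · relevant ✗ · unrestricted ✓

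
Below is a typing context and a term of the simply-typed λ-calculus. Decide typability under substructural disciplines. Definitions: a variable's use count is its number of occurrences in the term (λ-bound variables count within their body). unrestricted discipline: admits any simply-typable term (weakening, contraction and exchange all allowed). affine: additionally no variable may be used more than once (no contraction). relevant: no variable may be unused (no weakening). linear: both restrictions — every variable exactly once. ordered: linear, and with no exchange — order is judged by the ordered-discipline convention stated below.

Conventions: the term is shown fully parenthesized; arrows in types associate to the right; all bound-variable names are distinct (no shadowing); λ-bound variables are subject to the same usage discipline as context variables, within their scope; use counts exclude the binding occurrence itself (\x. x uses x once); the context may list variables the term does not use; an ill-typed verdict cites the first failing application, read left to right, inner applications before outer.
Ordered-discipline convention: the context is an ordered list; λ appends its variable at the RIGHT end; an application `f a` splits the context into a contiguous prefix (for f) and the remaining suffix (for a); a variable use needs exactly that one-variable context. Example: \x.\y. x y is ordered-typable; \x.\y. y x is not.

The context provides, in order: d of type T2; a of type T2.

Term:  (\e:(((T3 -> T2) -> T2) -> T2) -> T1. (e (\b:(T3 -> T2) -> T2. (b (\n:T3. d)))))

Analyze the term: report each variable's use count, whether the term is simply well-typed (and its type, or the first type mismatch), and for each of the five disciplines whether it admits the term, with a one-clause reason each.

use counts: d=1, a=0, e (λ-bound)=1, b (λ-bound)=1, n (λ-bound)=0
uses in reading order: e, b, d
typing: the term checks, with type ((((T3 -> T2) -> T2) -> T2) -> T1) -> T1
ordered: ✗ — a, n left unused
linear: ✗ — a, n left unused
affine: ✓ — d, a, e, b, n: no repeats, contraction unneeded
relevant: ✗ — a, n left unused
unrestricted: ✓ — well-typed at ((((T3 -> T2) -> T2) -> T2) -> T1) -> T1; no restrictions here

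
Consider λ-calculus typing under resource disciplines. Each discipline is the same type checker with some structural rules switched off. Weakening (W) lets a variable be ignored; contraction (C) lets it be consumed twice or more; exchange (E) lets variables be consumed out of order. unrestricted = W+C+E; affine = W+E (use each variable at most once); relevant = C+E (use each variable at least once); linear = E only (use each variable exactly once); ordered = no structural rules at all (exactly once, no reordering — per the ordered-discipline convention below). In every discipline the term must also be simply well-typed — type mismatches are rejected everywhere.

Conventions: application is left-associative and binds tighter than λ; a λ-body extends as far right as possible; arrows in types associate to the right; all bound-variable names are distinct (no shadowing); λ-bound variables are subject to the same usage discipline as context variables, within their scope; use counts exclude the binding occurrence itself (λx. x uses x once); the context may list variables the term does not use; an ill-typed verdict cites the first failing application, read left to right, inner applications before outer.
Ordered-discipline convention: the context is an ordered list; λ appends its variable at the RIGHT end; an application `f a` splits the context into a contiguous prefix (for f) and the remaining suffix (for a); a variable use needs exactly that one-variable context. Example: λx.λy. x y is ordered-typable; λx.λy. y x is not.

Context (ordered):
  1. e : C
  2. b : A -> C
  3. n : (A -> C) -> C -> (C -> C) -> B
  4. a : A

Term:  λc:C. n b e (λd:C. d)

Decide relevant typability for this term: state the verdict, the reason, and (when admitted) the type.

no — unused: a, c — weakening required
counts: e: 1×, b: 1×, n: 1×, a: 0×, c [bound]: 0×, d [bound]: 1×
order of uses: n, b, e, d
typing: well-typed — term : C -> B
per-discipline verdicts: ordered ✗ | linear ✗ | affine ✓ | relevant ✗ | unrestricted ✓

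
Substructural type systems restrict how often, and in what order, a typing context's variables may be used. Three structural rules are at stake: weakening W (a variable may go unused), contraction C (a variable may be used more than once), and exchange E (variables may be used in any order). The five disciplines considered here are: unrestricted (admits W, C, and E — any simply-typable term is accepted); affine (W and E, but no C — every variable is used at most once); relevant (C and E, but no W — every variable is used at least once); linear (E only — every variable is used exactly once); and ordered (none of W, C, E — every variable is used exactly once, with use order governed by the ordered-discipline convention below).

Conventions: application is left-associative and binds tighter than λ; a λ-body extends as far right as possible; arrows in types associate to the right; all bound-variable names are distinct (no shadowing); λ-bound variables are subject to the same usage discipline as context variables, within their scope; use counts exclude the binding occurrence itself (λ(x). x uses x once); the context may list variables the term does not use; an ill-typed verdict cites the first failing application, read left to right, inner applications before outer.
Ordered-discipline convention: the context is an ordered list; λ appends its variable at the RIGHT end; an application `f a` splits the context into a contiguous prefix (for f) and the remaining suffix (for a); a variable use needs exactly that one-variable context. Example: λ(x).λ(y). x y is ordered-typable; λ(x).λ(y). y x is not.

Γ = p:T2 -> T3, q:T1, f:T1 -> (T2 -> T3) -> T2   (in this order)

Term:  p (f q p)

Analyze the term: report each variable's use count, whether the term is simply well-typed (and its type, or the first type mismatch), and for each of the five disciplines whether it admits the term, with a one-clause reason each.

variable uses: p: 2×, q: 1×, f: 1×
use order (left to right): p, f, q, p
typing: well-typed — term : T3
ordered ✗ (p ×2 used more than once (contraction))
linear ✗ (p ×2 used more than once (contraction))
affine ✗ (p ×2 used more than once (contraction))
relevant ✓ (every one of p, q, f appears)
unrestricted ✓ (well-typed at T3; no restrictions here)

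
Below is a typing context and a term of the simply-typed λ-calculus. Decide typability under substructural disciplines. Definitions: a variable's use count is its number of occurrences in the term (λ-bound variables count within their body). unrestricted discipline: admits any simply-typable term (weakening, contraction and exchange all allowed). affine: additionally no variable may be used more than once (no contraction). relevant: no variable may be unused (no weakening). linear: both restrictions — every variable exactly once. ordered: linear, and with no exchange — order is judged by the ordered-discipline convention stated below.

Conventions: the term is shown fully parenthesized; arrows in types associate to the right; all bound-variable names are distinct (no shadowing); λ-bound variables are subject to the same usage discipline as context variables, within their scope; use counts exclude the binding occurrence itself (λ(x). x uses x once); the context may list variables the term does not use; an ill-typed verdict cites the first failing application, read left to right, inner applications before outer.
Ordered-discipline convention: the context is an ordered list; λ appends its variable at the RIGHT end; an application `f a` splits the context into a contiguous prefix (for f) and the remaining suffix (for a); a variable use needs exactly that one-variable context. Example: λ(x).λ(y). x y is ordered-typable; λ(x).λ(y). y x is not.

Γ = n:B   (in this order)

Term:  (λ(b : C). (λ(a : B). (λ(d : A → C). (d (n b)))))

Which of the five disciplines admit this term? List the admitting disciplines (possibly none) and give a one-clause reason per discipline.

accepted by: none
variable uses: n=1; b [bound]=1; a [bound]=0; d [bound]=1
left-to-right use order: d, n, b
typing: ill-typed: non-arrow in function slot: B
ordered: ✗ — a type mismatch blocks all five
linear: ✗ — the type mismatch rejects it
affine: ✗ — not simply typable
relevant: ✗ — fails simple typing
unrestricted: ✗ — a type mismatch blocks all five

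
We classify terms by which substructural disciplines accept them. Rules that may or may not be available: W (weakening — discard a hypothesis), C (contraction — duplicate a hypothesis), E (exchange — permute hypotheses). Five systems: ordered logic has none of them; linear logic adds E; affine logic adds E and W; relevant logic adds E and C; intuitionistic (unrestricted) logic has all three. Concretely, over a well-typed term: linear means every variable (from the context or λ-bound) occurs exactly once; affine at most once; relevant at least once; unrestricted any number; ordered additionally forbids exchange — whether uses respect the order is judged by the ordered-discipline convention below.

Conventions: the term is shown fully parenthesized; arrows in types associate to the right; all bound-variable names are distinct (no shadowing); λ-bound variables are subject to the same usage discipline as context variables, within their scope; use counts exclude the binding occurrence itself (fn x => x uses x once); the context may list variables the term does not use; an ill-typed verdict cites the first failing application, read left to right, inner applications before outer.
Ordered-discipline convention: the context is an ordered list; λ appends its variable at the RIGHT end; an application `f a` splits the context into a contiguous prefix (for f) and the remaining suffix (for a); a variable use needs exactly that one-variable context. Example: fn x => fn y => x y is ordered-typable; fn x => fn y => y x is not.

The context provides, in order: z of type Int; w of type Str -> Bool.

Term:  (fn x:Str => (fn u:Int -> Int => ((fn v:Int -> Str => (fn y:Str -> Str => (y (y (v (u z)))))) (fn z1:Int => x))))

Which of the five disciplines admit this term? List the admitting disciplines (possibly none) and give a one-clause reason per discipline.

admitting disciplines: unrestricted
usage: z: 1×, w: 0×, x [bound]: 1×, u [bound]: 1×, v [bound]: 1×, y [bound]: 2×, z1 [bound]: 0×
left-to-right use order: y, y, v, u, z, x
typing: well-typed — term : Str -> (Int -> Int) -> (Str -> Str) -> Str
ordered: ✗, uses contraction: y ×2; unused: w, z1 — weakening required
linear: ✗, uses contraction: y ×2; unused: w, z1 — weakening required
affine: ✗, uses contraction: y ×2
relevant: ✗, unused: w, z1 — weakening required
unrestricted: ✓, typability at Str -> (Int -> Int) -> (Str -> Str) -> Str is all that's needed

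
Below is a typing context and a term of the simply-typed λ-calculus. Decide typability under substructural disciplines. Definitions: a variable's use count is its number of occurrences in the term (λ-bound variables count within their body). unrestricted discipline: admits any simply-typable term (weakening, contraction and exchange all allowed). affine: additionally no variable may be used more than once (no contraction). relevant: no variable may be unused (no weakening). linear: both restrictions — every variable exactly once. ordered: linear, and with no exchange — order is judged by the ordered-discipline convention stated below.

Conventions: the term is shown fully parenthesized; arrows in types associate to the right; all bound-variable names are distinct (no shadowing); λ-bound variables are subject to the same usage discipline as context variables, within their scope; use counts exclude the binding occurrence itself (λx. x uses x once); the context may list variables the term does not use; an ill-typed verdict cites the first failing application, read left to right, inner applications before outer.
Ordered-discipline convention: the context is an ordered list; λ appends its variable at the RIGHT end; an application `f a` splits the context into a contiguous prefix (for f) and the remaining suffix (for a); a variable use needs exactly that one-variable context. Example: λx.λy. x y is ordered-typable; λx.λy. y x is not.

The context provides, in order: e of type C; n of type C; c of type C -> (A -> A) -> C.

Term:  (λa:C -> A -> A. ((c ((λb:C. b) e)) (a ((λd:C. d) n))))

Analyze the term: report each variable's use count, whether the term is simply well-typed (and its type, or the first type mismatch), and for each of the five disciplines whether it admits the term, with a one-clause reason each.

use counts: e ×1; n ×1; c ×1; a [bound] ×1; b [bound] ×1; d [bound] ×1
order of uses: c, b, e, a, d, n
typing: well-typed at (C -> A -> A) -> C
ordered ✗ (use order c, b, e, a, d, n needs exchange)
linear ✓ (each of e, n, c, a, b, d used exactly once)
affine ✓ (none of e, n, c, a, b, d used more than once)
relevant ✓ (at least one use each (e, n, c, a, b, d))
unrestricted ✓ (type-checks ((C -> A -> A) -> C) and nothing is barred)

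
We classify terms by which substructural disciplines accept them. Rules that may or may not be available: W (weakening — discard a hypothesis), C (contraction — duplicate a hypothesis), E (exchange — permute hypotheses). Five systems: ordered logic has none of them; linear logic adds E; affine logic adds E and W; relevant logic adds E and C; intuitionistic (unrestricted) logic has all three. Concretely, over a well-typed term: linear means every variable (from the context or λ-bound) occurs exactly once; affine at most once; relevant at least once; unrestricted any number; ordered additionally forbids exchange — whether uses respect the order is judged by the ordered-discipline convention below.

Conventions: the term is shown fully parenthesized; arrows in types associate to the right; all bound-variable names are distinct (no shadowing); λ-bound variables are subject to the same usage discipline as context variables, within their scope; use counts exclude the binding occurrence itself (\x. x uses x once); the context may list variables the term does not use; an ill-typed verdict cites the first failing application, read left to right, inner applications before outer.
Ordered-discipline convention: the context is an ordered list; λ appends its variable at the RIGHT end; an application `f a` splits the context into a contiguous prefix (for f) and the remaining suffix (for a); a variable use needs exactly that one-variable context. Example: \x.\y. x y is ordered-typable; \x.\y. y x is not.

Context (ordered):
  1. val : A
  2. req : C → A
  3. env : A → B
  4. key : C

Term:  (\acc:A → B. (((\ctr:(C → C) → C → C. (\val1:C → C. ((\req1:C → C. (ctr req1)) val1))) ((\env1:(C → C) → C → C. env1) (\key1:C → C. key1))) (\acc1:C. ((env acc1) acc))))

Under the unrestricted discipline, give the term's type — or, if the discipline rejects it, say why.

not well-typed under unrestricted — the type mismatch rejects it
counts: val=0, req=0, env=1, key=0, acc (λ-bound)=1, ctr (λ-bound)=1, val1 (λ-bound)=1, req1 (λ-bound)=1, env1 (λ-bound)=1, key1 (λ-bound)=1, acc1 (λ-bound)=1
order of uses: ctr, req1, val1, env1, key1, env, acc1, acc
typing: ill-typed: an argument C mismatches the expected A
summary: ordered ✗ | linear ✗ | affine ✗ | relevant ✗ | unrestricted ✗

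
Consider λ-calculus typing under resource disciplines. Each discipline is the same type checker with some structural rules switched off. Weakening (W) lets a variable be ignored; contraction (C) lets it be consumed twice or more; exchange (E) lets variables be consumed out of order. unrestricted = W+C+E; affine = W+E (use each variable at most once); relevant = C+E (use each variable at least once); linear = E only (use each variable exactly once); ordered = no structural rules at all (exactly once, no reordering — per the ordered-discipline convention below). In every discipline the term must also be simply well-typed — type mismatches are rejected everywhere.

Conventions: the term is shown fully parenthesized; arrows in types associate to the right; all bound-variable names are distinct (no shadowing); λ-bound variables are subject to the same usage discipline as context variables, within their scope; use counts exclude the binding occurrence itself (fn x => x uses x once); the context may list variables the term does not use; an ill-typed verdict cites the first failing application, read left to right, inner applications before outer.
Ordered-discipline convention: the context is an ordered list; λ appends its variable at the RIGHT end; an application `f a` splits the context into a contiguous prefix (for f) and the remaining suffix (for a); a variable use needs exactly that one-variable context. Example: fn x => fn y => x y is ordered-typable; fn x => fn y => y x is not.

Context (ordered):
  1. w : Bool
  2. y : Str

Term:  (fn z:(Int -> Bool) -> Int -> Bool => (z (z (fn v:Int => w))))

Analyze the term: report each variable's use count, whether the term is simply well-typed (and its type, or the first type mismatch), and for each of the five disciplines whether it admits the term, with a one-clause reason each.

variable uses: w: 1; y: 0; z [bound]: 2; v [bound]: 0
use order (left to right): z, z, w
typing: the term checks, with type ((Int -> Bool) -> Int -> Bool) -> Int -> Bool
ordered: ✗ — z ×2 used more than once (contraction); y, v never used (weakening)
linear: ✗ — z ×2 used more than once (contraction); y, v never used (weakening)
affine: ✗ — z ×2 used more than once (contraction)
relevant: ✗ — y, v never used (weakening)
unrestricted: ✓ — typability at ((Int -> Bool) -> Int -> Bool) -> Int -> Bool is all that's needed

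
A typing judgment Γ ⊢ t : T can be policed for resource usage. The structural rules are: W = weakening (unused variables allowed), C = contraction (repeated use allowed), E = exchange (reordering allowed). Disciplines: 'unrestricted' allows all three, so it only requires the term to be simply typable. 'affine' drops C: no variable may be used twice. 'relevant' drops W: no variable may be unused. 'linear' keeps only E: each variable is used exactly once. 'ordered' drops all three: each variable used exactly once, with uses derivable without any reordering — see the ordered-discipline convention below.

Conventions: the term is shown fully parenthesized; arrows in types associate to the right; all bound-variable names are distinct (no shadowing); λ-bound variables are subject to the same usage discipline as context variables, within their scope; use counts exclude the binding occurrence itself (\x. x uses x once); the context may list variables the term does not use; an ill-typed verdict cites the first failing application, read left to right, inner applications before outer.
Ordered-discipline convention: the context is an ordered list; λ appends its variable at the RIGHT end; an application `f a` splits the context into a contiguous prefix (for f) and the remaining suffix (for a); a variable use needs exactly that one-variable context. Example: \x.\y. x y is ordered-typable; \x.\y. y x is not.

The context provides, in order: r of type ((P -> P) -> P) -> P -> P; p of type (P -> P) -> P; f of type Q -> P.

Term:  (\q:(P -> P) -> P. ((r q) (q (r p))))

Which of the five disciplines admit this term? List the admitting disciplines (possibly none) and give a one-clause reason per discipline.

admitted by: unrestricted
use counts: r: 2×, p: 1×, f: 0×, q [bound]: 2×
left-to-right use order: r, q, q, r, p
typing: well-typed at ((P -> P) -> P) -> P
ordered: ✗ — uses contraction: r ×2, q ×2; unused: f — weakening required
linear: ✗ — uses contraction: r ×2, q ×2; unused: f — weakening required
affine: ✗ — uses contraction: r ×2, q ×2
relevant: ✗ — unused: f — weakening required
unrestricted: ✓ — typability at ((P -> P) -> P) -> P is all that's needed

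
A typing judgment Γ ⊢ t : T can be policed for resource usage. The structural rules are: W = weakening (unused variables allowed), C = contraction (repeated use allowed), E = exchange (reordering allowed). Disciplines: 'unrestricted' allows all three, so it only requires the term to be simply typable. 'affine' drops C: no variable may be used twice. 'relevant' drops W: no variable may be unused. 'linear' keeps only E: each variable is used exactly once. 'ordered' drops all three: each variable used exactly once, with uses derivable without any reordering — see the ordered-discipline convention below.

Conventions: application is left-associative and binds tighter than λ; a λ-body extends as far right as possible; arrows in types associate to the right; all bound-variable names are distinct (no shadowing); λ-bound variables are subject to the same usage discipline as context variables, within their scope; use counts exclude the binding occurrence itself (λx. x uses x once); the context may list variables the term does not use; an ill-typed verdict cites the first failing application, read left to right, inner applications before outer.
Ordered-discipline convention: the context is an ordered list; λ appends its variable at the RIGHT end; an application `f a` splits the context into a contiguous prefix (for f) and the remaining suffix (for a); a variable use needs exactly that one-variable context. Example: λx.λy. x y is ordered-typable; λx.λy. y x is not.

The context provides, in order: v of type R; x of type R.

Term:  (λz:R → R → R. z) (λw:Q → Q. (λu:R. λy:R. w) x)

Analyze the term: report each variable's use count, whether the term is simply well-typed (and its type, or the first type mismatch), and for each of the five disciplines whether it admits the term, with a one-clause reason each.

use counts: v=0, x=1, z [bound]=1, w [bound]=1, u [bound]=0, y [bound]=0
uses in reading order: z, w, x
typing: ill-typed: argument of type (Q → Q) → R → Q → Q where R → R → R is required
ordered: ✗ — a type mismatch blocks all five
linear: ✗ — the type mismatch rejects it
affine: ✗ — not simply typable
relevant: ✗ — fails simple typing
unrestricted: ✗ — a type mismatch blocks all five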